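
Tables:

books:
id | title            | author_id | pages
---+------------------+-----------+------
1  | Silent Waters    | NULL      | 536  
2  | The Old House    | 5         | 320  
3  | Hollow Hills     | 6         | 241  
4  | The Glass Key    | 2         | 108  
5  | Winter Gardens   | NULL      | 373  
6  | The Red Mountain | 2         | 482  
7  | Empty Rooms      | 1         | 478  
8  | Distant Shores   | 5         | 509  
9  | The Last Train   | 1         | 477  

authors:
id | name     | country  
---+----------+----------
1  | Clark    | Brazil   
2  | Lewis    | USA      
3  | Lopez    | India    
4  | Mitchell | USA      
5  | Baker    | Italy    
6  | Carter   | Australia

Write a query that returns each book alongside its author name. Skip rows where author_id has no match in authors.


INNER JOIN keeps only books rows whose author_id matches an id in authors. Walk through each book:
  - book 1 (Silent Waters): author_id=NULL, no match -> dropped
  - book 2 (The Old House): author_id=5 -> matches Baker
  - book 3 (Hollow Hills): author_id=6 -> matches Carter
  - book 4 (The Glass Key): author_id=2 -> matches Lewis
  - book 5 (Winter Gardens): author_id=NULL, no match -> dropped
  - book 6 (The Red Mountain): author_id=2 -> matches Lewis
  - book 7 (Empty Rooms): author_id=1 -> matches Clark
  - book 8 (Distant Shores): author_id=5 -> matches Baker
  - book 9 (The Last Train): author_id=1 -> matches Clark
So 2 of 9 rows are dropped.

SQL:
SELECT a.title, b.name AS author
FROM books a
INNER JOIN authors b ON a.author_id = b.id

Result:
title            | author
-----------------+-------
The Old House    | Baker 
Hollow Hills     | Carter
The Glass Key    | Lewis 
The Red Mountain | Lewis 
Empty Rooms      | Clark 
Distant Shores   | Baker 
The Last Train   | Clark 


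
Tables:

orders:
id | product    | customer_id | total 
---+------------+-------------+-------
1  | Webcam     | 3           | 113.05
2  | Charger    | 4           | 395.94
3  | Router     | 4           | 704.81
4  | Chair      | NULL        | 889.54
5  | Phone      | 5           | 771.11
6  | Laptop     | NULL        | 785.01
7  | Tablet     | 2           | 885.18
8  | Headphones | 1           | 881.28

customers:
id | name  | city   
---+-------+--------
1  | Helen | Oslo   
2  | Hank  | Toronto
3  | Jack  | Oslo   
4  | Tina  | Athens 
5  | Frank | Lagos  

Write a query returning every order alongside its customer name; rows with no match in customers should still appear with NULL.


LEFT JOIN keeps every row from orders (the left table); where customer_id has no match in customers, the customer columns become NULL. Walk through each order:
  - order 1 (Webcam): customer_id=3 -> matches Jack
  - order 2 (Charger): customer_id=4 -> matches Tina
  - order 3 (Router): customer_id=4 -> matches Tina
  - order 4 (Chair): customer_id=NULL, no match -> kept with NULL
  - order 5 (Phone): customer_id=5 -> matches Frank
  - order 6 (Laptop): customer_id=NULL, no match -> kept with NULL
  - order 7 (Tablet): customer_id=2 -> matches Hank
  - order 8 (Headphones): customer_id=1 -> matches Helen
All 8 rows appear; 2 have NULL customer.

SQL:
SELECT a.product, b.name AS customer
FROM orders a
LEFT JOIN customers b ON a.customer_id = b.id

Result:
product    | customer
-----------+---------
Webcam     | Jack    
Charger    | Tina    
Router     | Tina    
Chair      | NULL    
Phone      | Frank   
Laptop     | NULL    
Tablet     | Hank    
Headphones | Helen   


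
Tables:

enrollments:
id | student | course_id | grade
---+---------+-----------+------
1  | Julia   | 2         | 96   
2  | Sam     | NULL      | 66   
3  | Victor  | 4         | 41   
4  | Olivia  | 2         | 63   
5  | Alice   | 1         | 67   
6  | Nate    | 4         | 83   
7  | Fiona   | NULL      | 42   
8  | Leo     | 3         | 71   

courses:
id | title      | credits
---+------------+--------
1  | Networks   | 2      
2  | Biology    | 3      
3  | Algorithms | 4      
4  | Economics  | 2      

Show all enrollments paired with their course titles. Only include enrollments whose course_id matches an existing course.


INNER JOIN keeps only enrollments rows whose course_id matches an id in courses. Walk through each enrollment:
  - enrollment 1 (Julia): course_id=2 -> matches Biology
  - enrollment 2 (Sam): course_id=NULL, no match -> dropped
  - enrollment 3 (Victor): course_id=4 -> matches Economics
  - enrollment 4 (Olivia): course_id=2 -> matches Biology
  - enrollment 5 (Alice): course_id=1 -> matches Networks
  - enrollment 6 (Nate): course_id=4 -> matches Economics
  - enrollment 7 (Fiona): course_id=NULL, no match -> dropped
  - enrollment 8 (Leo): course_id=3 -> matches Algorithms
So 2 of 8 rows are dropped.

SQL:
SELECT a.student, b.title AS course
FROM enrollments a
INNER JOIN courses b ON a.course_id = b.id

Result:
student | course    
--------+-----------
Julia   | Biology   
Victor  | Economics 
Olivia  | Biology   
Alice   | Networks  
Nate    | Economics 
Leo     | Algorithms


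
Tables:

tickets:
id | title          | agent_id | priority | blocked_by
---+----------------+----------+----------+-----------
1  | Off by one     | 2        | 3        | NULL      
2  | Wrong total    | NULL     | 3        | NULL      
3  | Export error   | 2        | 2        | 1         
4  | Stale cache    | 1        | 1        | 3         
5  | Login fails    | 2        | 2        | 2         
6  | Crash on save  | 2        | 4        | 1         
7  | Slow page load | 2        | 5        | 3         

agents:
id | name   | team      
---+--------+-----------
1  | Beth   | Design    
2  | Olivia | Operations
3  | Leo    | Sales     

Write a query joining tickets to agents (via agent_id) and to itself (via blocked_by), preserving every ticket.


Two LEFT JOINs from the same base table tickets: one to agents via agent_id, one to tickets itself via blocked_by. Both are LEFT so every ticket is preserved.
Match against agents:
  - ticket 1 (Off by one): agent_id=2 -> matches Olivia
  - ticket 2 (Wrong total): agent_id=NULL, no match -> kept with NULL
  - ticket 3 (Export error): agent_id=2 -> matches Olivia
  - ticket 4 (Stale cache): agent_id=1 -> matches Beth
  - ticket 5 (Login fails): agent_id=2 -> matches Olivia
  - ticket 6 (Crash on save): agent_id=2 -> matches Olivia
  - ticket 7 (Slow page load): agent_id=2 -> matches Olivia
Match against tickets (self):
  - ticket 1 (Off by one): blocked_by=NULL -> NULL
  - ticket 2 (Wrong total): blocked_by=NULL -> NULL
  - ticket 3 (Export error): blocked_by=1 -> Off by one
  - ticket 4 (Stale cache): blocked_by=3 -> Export error
  - ticket 5 (Login fails): blocked_by=2 -> Wrong total
  - ticket 6 (Crash on save): blocked_by=1 -> Off by one
  - ticket 7 (Slow page load): blocked_by=3 -> Export error

SQL:
SELECT a.title, b.name AS agent, c.title AS blocked_by
FROM tickets a
LEFT JOIN agents b ON a.agent_id = b.id
LEFT JOIN tickets c ON a.blocked_by = c.id

Result:
title          | agent  | blocked_by  
---------------+--------+-------------
Off by one     | Olivia | NULL        
Wrong total    | NULL   | NULL        
Export error   | Olivia | Off by one  
Stale cache    | Beth   | Export error
Login fails    | Olivia | Wrong total 
Crash on save  | Olivia | Off by one  
Slow page load | Olivia | Export error


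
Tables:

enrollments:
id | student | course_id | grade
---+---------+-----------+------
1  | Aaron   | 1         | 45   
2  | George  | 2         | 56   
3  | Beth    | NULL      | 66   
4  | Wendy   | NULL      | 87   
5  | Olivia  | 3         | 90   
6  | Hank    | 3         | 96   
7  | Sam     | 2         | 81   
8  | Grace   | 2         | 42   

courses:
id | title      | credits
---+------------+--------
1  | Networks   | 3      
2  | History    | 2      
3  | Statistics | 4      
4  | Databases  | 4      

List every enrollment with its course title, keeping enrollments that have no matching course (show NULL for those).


LEFT JOIN keeps every row from enrollments (the left table); where course_id has no match in courses, the course columns become NULL. Walk through each enrollment:
  - enrollment 1 (Aaron): course_id=1 -> matches Networks
  - enrollment 2 (George): course_id=2 -> matches History
  - enrollment 3 (Beth): course_id=NULL, no match -> kept with NULL
  - enrollment 4 (Wendy): course_id=NULL, no match -> kept with NULL
  - enrollment 5 (Olivia): course_id=3 -> matches Statistics
  - enrollment 6 (Hank): course_id=3 -> matches Statistics
  - enrollment 7 (Sam): course_id=2 -> matches History
  - enrollment 8 (Grace): course_id=2 -> matches History
All 8 rows appear; 2 have NULL course.

SQL:
SELECT a.student, b.title AS course
FROM enrollments a
LEFT JOIN courses b ON a.course_id = b.id

Result:
student | course    
--------+-----------
Aaron   | Networks  
George  | History   
Beth    | NULL      
Wendy   | NULL      
Olivia  | Statistics
Hank    | Statistics
Sam     | History   
Grace   | History   


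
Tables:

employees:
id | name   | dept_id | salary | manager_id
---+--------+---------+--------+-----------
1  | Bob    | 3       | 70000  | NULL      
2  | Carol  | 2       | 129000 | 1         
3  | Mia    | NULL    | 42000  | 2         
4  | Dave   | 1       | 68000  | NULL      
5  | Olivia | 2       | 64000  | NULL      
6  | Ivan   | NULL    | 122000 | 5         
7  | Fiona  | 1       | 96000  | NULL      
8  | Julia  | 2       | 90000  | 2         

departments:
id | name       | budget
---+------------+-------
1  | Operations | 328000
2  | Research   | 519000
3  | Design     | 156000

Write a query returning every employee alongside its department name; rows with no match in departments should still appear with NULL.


LEFT JOIN keeps every row from employees (the left table); where dept_id has no match in departments, the department columns become NULL. Walk through each employee:
  - employee 1 (Bob): dept_id=3 -> matches Design
  - employee 2 (Carol): dept_id=2 -> matches Research
  - employee 3 (Mia): dept_id=NULL, no match -> kept with NULL
  - employee 4 (Dave): dept_id=1 -> matches Operations
  - employee 5 (Olivia): dept_id=2 -> matches Research
  - employee 6 (Ivan): dept_id=NULL, no match -> kept with NULL
  - employee 7 (Fiona): dept_id=1 -> matches Operations
  - employee 8 (Julia): dept_id=2 -> matches Research
All 8 rows appear; 2 have NULL department.

SQL:
SELECT a.name, b.name AS department
FROM employees a
LEFT JOIN departments b ON a.dept_id = b.id

Result:
name   | department
-------+-----------
Bob    | Design    
Carol  | Research  
Mia    | NULL      
Dave   | Operations
Olivia | Research  
Ivan   | NULL      
Fiona  | Operations
Julia  | Research  


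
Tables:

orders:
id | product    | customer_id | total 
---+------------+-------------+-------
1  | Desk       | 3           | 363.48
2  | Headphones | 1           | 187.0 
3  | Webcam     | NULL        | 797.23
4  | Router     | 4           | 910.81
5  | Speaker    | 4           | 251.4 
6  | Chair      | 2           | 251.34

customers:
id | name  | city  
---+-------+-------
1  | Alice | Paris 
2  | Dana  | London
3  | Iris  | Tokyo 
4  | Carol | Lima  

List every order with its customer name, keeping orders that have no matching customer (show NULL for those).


LEFT JOIN keeps every row from orders (the left table); where customer_id has no match in customers, the customer columns become NULL. Walk through each order:
  - order 1 (Desk): customer_id=3 -> matches Iris
  - order 2 (Headphones): customer_id=1 -> matches Alice
  - order 3 (Webcam): customer_id=NULL, no match -> kept with NULL
  - order 4 (Router): customer_id=4 -> matches Carol
  - order 5 (Speaker): customer_id=4 -> matches Carol
  - order 6 (Chair): customer_id=2 -> matches Dana
All 6 rows appear; 1 has NULL customer.

SQL:
SELECT a.product, b.name AS customer
FROM orders a
LEFT JOIN customers b ON a.customer_id = b.id

Result:
product    | customer
-----------+---------
Desk       | Iris    
Headphones | Alice   
Webcam     | NULL    
Router     | Carol   
Speaker    | Carol   
Chair      | Dana    


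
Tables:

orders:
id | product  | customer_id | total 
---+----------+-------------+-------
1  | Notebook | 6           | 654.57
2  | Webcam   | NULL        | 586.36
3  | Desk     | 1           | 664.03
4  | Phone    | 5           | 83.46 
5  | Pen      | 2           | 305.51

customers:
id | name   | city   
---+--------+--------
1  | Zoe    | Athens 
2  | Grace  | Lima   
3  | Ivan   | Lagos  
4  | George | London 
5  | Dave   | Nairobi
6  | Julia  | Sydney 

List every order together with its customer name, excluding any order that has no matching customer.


INNER JOIN keeps only orders rows whose customer_id matches an id in customers. Walk through each order:
  - order 1 (Notebook): customer_id=6 -> matches Julia
  - order 2 (Webcam): customer_id=NULL, no match -> dropped
  - order 3 (Desk): customer_id=1 -> matches Zoe
  - order 4 (Phone): customer_id=5 -> matches Dave
  - order 5 (Pen): customer_id=2 -> matches Grace
So 1 of 5 rows is dropped.

SQL:
SELECT a.product, b.name AS customer
FROM orders a
INNER JOIN customers b ON a.customer_id = b.id

Result:
product  | customer
---------+---------
Notebook | Julia   
Desk     | Zoe     
Phone    | Dave    
Pen      | Grace   


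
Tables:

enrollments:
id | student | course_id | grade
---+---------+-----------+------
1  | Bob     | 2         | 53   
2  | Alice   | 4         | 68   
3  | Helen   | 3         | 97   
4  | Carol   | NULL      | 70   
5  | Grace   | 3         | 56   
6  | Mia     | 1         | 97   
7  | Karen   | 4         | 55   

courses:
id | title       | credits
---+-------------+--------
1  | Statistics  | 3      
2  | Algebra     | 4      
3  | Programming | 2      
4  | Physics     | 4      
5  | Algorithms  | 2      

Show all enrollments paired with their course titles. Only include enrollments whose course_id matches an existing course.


INNER JOIN keeps only enrollments rows whose course_id matches an id in courses. Walk through each enrollment:
  - enrollment 1 (Bob): course_id=2 -> matches Algebra
  - enrollment 2 (Alice): course_id=4 -> matches Physics
  - enrollment 3 (Helen): course_id=3 -> matches Programming
  - enrollment 4 (Carol): course_id=NULL, no match -> dropped
  - enrollment 5 (Grace): course_id=3 -> matches Programming
  - enrollment 6 (Mia): course_id=1 -> matches Statistics
  - enrollment 7 (Karen): course_id=4 -> matches Physics
So 1 of 7 rows is dropped.

SQL:
SELECT a.student, b.title AS course
FROM enrollments a
INNER JOIN courses b ON a.course_id = b.id

Result:
student | course     
--------+------------
Bob     | Algebra    
Alice   | Physics    
Helen   | Programming
Grace   | Programming
Mia     | Statistics 
Karen   | Physics    


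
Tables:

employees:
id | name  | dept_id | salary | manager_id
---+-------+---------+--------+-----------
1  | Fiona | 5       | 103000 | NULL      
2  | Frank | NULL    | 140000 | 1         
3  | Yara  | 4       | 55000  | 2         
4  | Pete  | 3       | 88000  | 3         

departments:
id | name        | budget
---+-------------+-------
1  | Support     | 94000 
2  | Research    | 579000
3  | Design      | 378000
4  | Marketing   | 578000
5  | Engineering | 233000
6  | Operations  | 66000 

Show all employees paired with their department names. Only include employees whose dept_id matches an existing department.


INNER JOIN keeps only employees rows whose dept_id matches an id in departments. Walk through each employee:
  - employee 1 (Fiona): dept_id=5 -> matches Engineering
  - employee 2 (Frank): dept_id=NULL, no match -> dropped
  - employee 3 (Yara): dept_id=4 -> matches Marketing
  - employee 4 (Pete): dept_id=3 -> matches Design
So 1 of 4 rows is dropped.

SQL:
SELECT a.name, b.name AS department
FROM employees a
INNER JOIN departments b ON a.dept_id = b.id

Result:
name  | department 
------+------------
Fiona | Engineering
Yara  | Marketing  
Pete  | Design     


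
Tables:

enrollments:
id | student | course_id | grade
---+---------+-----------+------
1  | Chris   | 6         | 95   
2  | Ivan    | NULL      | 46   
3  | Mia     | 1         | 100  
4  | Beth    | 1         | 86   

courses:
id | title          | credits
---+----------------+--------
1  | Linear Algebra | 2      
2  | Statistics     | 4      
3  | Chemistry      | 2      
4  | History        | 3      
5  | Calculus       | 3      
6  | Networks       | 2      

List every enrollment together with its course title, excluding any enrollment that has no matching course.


INNER JOIN keeps only enrollments rows whose course_id matches an id in courses. Walk through each enrollment:
  - enrollment 1 (Chris): course_id=6 -> matches Networks
  - enrollment 2 (Ivan): course_id=NULL, no match -> dropped
  - enrollment 3 (Mia): course_id=1 -> matches Linear Algebra
  - enrollment 4 (Beth): course_id=1 -> matches Linear Algebra
So 1 of 4 rows is dropped.

SQL:
SELECT a.student, b.title AS course
FROM enrollments a
INNER JOIN courses b ON a.course_id = b.id

Result:
student | course        
--------+---------------
Chris   | Networks      
Mia     | Linear Algebra
Beth    | Linear Algebra


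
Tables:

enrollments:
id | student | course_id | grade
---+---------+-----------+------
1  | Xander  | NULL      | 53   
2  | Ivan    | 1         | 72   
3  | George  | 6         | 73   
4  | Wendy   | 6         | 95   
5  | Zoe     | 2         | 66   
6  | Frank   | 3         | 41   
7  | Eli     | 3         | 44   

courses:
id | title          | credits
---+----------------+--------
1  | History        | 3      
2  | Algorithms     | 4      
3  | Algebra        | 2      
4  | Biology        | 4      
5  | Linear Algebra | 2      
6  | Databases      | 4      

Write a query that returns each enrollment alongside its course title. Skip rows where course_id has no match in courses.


INNER JOIN keeps only enrollments rows whose course_id matches an id in courses. Walk through each enrollment:
  - enrollment 1 (Xander): course_id=NULL, no match -> dropped
  - enrollment 2 (Ivan): course_id=1 -> matches History
  - enrollment 3 (George): course_id=6 -> matches Databases
  - enrollment 4 (Wendy): course_id=6 -> matches Databases
  - enrollment 5 (Zoe): course_id=2 -> matches Algorithms
  - enrollment 6 (Frank): course_id=3 -> matches Algebra
  - enrollment 7 (Eli): course_id=3 -> matches Algebra
So 1 of 7 rows is dropped.

SQL:
SELECT a.student, b.title AS course
FROM enrollments a
INNER JOIN courses b ON a.course_id = b.id

Result:
student | course    
--------+-----------
Ivan    | History   
George  | Databases 
Wendy   | Databases 
Zoe     | Algorithms
Frank   | Algebra   
Eli     | Algebra   


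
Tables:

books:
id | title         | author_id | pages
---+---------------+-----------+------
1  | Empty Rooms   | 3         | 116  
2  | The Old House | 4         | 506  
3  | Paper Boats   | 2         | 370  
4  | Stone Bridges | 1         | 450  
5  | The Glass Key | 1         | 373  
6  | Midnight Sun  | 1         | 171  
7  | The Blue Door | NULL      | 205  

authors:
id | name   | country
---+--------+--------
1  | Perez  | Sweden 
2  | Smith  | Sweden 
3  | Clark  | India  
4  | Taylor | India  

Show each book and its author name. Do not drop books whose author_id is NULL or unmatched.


LEFT JOIN keeps every row from books (the left table); where author_id has no match in authors, the author columns become NULL. Walk through each book:
  - book 1 (Empty Rooms): author_id=3 -> matches Clark
  - book 2 (The Old House): author_id=4 -> matches Taylor
  - book 3 (Paper Boats): author_id=2 -> matches Smith
  - book 4 (Stone Bridges): author_id=1 -> matches Perez
  - book 5 (The Glass Key): author_id=1 -> matches Perez
  - book 6 (Midnight Sun): author_id=1 -> matches Perez
  - book 7 (The Blue Door): author_id=NULL, no match -> kept with NULL
All 7 rows appear; 1 has NULL author.

SQL:
SELECT a.title, b.name AS author
FROM books a
LEFT JOIN authors b ON a.author_id = b.id

Result:
title         | author
--------------+-------
Empty Rooms   | Clark 
The Old House | Taylor
Paper Boats   | Smith 
Stone Bridges | Perez 
The Glass Key | Perez 
Midnight Sun  | Perez 
The Blue Door | NULL  


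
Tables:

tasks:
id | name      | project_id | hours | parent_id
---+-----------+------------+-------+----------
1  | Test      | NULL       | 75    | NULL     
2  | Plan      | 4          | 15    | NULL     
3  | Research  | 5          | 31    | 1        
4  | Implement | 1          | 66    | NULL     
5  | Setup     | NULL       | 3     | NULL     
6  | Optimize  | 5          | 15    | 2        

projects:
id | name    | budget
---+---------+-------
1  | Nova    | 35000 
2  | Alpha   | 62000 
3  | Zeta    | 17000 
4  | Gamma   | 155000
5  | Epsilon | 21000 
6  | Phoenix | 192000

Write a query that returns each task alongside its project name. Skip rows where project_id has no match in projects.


INNER JOIN keeps only tasks rows whose project_id matches an id in projects. Walk through each task:
  - task 1 (Test): project_id=NULL, no match -> dropped
  - task 2 (Plan): project_id=4 -> matches Gamma
  - task 3 (Research): project_id=5 -> matches Epsilon
  - task 4 (Implement): project_id=1 -> matches Nova
  - task 5 (Setup): project_id=NULL, no match -> dropped
  - task 6 (Optimize): project_id=5 -> matches Epsilon
So 2 of 6 rows are dropped.

SQL:
SELECT a.name, b.name AS project
FROM tasks a
INNER JOIN projects b ON a.project_id = b.id

Result:
name      | project
----------+--------
Plan      | Gamma  
Research  | Epsilon
Implement | Nova   
Optimize  | Epsilon


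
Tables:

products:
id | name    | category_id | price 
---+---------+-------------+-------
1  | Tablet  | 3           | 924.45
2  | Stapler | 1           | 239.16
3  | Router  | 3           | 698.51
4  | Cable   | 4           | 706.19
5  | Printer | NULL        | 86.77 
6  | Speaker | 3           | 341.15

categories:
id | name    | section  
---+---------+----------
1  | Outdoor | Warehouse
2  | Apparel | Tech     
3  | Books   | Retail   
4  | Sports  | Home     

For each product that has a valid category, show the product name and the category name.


INNER JOIN keeps only products rows whose category_id matches an id in categories. Walk through each product:
  - product 1 (Tablet): category_id=3 -> matches Books
  - product 2 (Stapler): category_id=1 -> matches Outdoor
  - product 3 (Router): category_id=3 -> matches Books
  - product 4 (Cable): category_id=4 -> matches Sports
  - product 5 (Printer): category_id=NULL, no match -> dropped
  - product 6 (Speaker): category_id=3 -> matches Books
So 1 of 6 rows is dropped.

SQL:
SELECT a.name, b.name AS category
FROM products a
INNER JOIN categories b ON a.category_id = b.id

Result:
name    | category
--------+---------
Tablet  | Books   
Stapler | Outdoor 
Router  | Books   
Cable   | Sports  
Speaker | Books   


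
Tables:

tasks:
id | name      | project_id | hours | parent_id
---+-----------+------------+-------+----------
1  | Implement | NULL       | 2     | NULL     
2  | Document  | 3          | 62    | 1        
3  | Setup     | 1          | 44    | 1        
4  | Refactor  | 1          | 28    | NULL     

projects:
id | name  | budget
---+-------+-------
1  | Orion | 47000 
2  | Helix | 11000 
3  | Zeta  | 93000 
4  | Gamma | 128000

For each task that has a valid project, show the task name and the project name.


INNER JOIN keeps only tasks rows whose project_id matches an id in projects. Walk through each task:
  - task 1 (Implement): project_id=NULL, no match -> dropped
  - task 2 (Document): project_id=3 -> matches Zeta
  - task 3 (Setup): project_id=1 -> matches Orion
  - task 4 (Refactor): project_id=1 -> matches Orion
So 1 of 4 rows is dropped.

SQL:
SELECT a.name, b.name AS project
FROM tasks a
INNER JOIN projects b ON a.project_id = b.id

Result:
name     | project
---------+--------
Document | Zeta   
Setup    | Orion  
Refactor | Orion  


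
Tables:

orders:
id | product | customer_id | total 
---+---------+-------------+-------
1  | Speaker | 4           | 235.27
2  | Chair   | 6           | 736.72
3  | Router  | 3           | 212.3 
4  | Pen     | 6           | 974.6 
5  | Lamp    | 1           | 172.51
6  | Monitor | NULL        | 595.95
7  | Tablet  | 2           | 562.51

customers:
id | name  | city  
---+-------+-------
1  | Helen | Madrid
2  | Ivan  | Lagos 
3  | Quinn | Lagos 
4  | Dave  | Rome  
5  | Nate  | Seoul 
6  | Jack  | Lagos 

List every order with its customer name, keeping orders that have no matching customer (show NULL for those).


LEFT JOIN keeps every row from orders (the left table); where customer_id has no match in customers, the customer columns become NULL. Walk through each order:
  - order 1 (Speaker): customer_id=4 -> matches Dave
  - order 2 (Chair): customer_id=6 -> matches Jack
  - order 3 (Router): customer_id=3 -> matches Quinn
  - order 4 (Pen): customer_id=6 -> matches Jack
  - order 5 (Lamp): customer_id=1 -> matches Helen
  - order 6 (Monitor): customer_id=NULL, no match -> kept with NULL
  - order 7 (Tablet): customer_id=2 -> matches Ivan
All 7 rows appear; 1 has NULL customer.

SQL:
SELECT a.product, b.name AS customer
FROM orders a
LEFT JOIN customers b ON a.customer_id = b.id

Result:
product | customer
--------+---------
Speaker | Dave    
Chair   | Jack    
Router  | Quinn   
Pen     | Jack    
Lamp    | Helen   
Monitor | NULL    
Tablet  | Ivan    


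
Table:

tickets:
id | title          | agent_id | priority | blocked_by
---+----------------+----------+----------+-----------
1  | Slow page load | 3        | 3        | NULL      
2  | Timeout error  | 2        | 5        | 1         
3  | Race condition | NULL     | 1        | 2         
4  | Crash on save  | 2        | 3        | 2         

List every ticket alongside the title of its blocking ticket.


This is a self-join: tickets is joined to a second copy of itself, matching each row's blocked_by to another row's id. Use LEFT JOIN so rows with blocked_by=NULL are kept.
  - ticket 1 (Slow page load): blocked_by=NULL -> NULL
  - ticket 2 (Timeout error): blocked_by=1 -> Slow page load
  - ticket 3 (Race condition): blocked_by=2 -> Timeout error
  - ticket 4 (Crash on save): blocked_by=2 -> Timeout error

SQL:
SELECT a.title AS item, b.title AS blocked_by
FROM tickets a
LEFT JOIN tickets b ON a.blocked_by = b.id

Result:
item           | blocked_by    
---------------+---------------
Slow page load | NULL          
Timeout error  | Slow page load
Race condition | Timeout error 
Crash on save  | Timeout error 


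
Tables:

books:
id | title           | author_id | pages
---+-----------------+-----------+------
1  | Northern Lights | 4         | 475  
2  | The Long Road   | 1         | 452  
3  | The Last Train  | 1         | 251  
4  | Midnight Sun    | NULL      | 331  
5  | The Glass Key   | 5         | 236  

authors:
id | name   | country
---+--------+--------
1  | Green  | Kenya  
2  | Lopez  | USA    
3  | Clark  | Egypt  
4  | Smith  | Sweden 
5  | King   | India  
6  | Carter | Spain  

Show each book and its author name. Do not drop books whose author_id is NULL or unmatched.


LEFT JOIN keeps every row from books (the left table); where author_id has no match in authors, the author columns become NULL. Walk through each book:
  - book 1 (Northern Lights): author_id=4 -> matches Smith
  - book 2 (The Long Road): author_id=1 -> matches Green
  - book 3 (The Last Train): author_id=1 -> matches Green
  - book 4 (Midnight Sun): author_id=NULL, no match -> kept with NULL
  - book 5 (The Glass Key): author_id=5 -> matches King
All 5 rows appear; 1 has NULL author.

SQL:
SELECT a.title, b.name AS author
FROM books a
LEFT JOIN authors b ON a.author_id = b.id

Result:
title           | author
----------------+-------
Northern Lights | Smith 
The Long Road   | Green 
The Last Train  | Green 
Midnight Sun    | NULL  
The Glass Key   | King  


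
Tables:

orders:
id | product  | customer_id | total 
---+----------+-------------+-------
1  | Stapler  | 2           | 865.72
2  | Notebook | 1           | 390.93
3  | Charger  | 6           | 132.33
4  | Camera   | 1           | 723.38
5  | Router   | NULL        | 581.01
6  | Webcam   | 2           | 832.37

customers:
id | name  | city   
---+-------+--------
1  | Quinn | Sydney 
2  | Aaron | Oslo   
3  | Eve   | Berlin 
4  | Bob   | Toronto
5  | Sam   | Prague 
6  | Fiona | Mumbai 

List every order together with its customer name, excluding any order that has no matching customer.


INNER JOIN keeps only orders rows whose customer_id matches an id in customers. Walk through each order:
  - order 1 (Stapler): customer_id=2 -> matches Aaron
  - order 2 (Notebook): customer_id=1 -> matches Quinn
  - order 3 (Charger): customer_id=6 -> matches Fiona
  - order 4 (Camera): customer_id=1 -> matches Quinn
  - order 5 (Router): customer_id=NULL, no match -> dropped
  - order 6 (Webcam): customer_id=2 -> matches Aaron
So 1 of 6 rows is dropped.

SQL:
SELECT a.product, b.name AS customer
FROM orders a
INNER JOIN customers b ON a.customer_id = b.id

Result:
product  | customer
---------+---------
Stapler  | Aaron   
Notebook | Quinn   
Charger  | Fiona   
Camera   | Quinn   
Webcam   | Aaron   


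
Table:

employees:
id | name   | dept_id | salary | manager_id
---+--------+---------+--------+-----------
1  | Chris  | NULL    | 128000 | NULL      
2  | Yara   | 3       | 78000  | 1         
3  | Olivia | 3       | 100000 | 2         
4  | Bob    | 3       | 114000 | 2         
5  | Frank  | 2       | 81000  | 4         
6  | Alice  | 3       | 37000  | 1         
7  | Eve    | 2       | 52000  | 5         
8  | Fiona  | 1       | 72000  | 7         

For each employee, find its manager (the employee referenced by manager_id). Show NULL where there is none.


This is a self-join: employees is joined to a second copy of itself, matching each row's manager_id to another row's id. Use LEFT JOIN so rows with manager_id=NULL are kept.
  - employee 1 (Chris): manager_id=NULL -> NULL
  - employee 2 (Yara): manager_id=1 -> Chris
  - employee 3 (Olivia): manager_id=2 -> Yara
  - employee 4 (Bob): manager_id=2 -> Yara
  - employee 5 (Frank): manager_id=4 -> Bob
  - employee 6 (Alice): manager_id=1 -> Chris
  - employee 7 (Eve): manager_id=5 -> Frank
  - employee 8 (Fiona): manager_id=7 -> Eve

SQL:
SELECT a.name AS item, b.name AS manager
FROM employees a
LEFT JOIN employees b ON a.manager_id = b.id

Result:
item   | manager
-------+--------
Chris  | NULL   
Yara   | Chris  
Olivia | Yara   
Bob    | Yara   
Frank  | Bob    
Alice  | Chris  
Eve    | Frank  
Fiona  | Eve    


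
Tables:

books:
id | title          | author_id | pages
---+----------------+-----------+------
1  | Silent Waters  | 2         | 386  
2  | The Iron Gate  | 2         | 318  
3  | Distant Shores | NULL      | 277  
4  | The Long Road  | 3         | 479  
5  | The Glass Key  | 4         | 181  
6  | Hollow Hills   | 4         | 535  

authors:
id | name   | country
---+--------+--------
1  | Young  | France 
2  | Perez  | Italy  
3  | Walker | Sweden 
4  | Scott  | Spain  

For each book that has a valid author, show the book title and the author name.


INNER JOIN keeps only books rows whose author_id matches an id in authors. Walk through each book:
  - book 1 (Silent Waters): author_id=2 -> matches Perez
  - book 2 (The Iron Gate): author_id=2 -> matches Perez
  - book 3 (Distant Shores): author_id=NULL, no match -> dropped
  - book 4 (The Long Road): author_id=3 -> matches Walker
  - book 5 (The Glass Key): author_id=4 -> matches Scott
  - book 6 (Hollow Hills): author_id=4 -> matches Scott
So 1 of 6 rows is dropped.

SQL:
SELECT a.title, b.name AS author
FROM books a
INNER JOIN authors b ON a.author_id = b.id

Result:
title         | author
--------------+-------
Silent Waters | Perez 
The Iron Gate | Perez 
The Long Road | Walker
The Glass Key | Scott 
Hollow Hills  | Scott 


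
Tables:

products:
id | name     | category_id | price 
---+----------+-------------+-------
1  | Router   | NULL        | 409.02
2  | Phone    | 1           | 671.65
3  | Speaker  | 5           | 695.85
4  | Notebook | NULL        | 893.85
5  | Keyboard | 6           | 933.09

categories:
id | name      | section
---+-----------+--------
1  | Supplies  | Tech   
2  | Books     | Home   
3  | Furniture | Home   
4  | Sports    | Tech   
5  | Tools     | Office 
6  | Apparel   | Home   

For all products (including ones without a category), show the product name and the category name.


LEFT JOIN keeps every row from products (the left table); where category_id has no match in categories, the category columns become NULL. Walk through each product:
  - product 1 (Router): category_id=NULL, no match -> kept with NULL
  - product 2 (Phone): category_id=1 -> matches Supplies
  - product 3 (Speaker): category_id=5 -> matches Tools
  - product 4 (Notebook): category_id=NULL, no match -> kept with NULL
  - product 5 (Keyboard): category_id=6 -> matches Apparel
All 5 rows appear; 2 have NULL category.

SQL:
SELECT a.name, b.name AS category
FROM products a
LEFT JOIN categories b ON a.category_id = b.id

Result:
name     | category
---------+---------
Router   | NULL    
Phone    | Supplies
Speaker  | Tools   
Notebook | NULL    
Keyboard | Apparel 


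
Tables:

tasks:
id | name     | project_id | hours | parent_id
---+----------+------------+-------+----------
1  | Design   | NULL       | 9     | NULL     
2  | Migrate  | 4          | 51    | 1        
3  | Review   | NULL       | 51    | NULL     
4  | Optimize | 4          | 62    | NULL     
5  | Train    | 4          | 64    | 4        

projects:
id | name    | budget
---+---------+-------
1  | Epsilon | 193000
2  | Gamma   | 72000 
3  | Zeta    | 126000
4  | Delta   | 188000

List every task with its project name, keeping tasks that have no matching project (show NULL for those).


LEFT JOIN keeps every row from tasks (the left table); where project_id has no match in projects, the project columns become NULL. Walk through each task:
  - task 1 (Design): project_id=NULL, no match -> kept with NULL
  - task 2 (Migrate): project_id=4 -> matches Delta
  - task 3 (Review): project_id=NULL, no match -> kept with NULL
  - task 4 (Optimize): project_id=4 -> matches Delta
  - task 5 (Train): project_id=4 -> matches Delta
All 5 rows appear; 2 have NULL project.

SQL:
SELECT a.name, b.name AS project
FROM tasks a
LEFT JOIN projects b ON a.project_id = b.id

Result:
name     | project
---------+--------
Design   | NULL   
Migrate  | Delta  
Review   | NULL   
Optimize | Delta  
Train    | Delta  


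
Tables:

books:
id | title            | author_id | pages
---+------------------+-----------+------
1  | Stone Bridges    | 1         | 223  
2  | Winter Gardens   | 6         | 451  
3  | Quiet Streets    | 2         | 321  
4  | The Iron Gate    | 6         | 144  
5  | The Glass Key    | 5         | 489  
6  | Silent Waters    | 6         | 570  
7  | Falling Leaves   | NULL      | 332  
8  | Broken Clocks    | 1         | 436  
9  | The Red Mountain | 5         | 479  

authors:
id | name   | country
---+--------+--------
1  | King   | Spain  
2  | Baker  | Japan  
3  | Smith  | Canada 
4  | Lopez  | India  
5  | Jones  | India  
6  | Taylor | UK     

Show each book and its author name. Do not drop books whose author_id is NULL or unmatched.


LEFT JOIN keeps every row from books (the left table); where author_id has no match in authors, the author columns become NULL. Walk through each book:
  - book 1 (Stone Bridges): author_id=1 -> matches King
  - book 2 (Winter Gardens): author_id=6 -> matches Taylor
  - book 3 (Quiet Streets): author_id=2 -> matches Baker
  - book 4 (The Iron Gate): author_id=6 -> matches Taylor
  - book 5 (The Glass Key): author_id=5 -> matches Jones
  - book 6 (Silent Waters): author_id=6 -> matches Taylor
  - book 7 (Falling Leaves): author_id=NULL, no match -> kept with NULL
  - book 8 (Broken Clocks): author_id=1 -> matches King
  - book 9 (The Red Mountain): author_id=5 -> matches Jones
All 9 rows appear; 1 has NULL author.

SQL:
SELECT a.title, b.name AS author
FROM books a
LEFT JOIN authors b ON a.author_id = b.id

Result:
title            | author
-----------------+-------
Stone Bridges    | King  
Winter Gardens   | Taylor
Quiet Streets    | Baker 
The Iron Gate    | Taylor
The Glass Key    | Jones 
Silent Waters    | Taylor
Falling Leaves   | NULL  
Broken Clocks    | King  
The Red Mountain | Jones 


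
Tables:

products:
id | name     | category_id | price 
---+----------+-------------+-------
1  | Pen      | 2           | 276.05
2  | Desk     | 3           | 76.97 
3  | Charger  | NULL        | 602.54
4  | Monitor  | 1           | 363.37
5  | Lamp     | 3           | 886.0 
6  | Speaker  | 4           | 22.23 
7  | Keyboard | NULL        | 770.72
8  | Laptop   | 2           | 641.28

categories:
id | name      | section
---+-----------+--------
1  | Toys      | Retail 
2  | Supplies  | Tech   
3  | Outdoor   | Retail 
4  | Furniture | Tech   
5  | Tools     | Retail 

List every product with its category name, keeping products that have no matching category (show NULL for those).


LEFT JOIN keeps every row from products (the left table); where category_id has no match in categories, the category columns become NULL. Walk through each product:
  - product 1 (Pen): category_id=2 -> matches Supplies
  - product 2 (Desk): category_id=3 -> matches Outdoor
  - product 3 (Charger): category_id=NULL, no match -> kept with NULL
  - product 4 (Monitor): category_id=1 -> matches Toys
  - product 5 (Lamp): category_id=3 -> matches Outdoor
  - product 6 (Speaker): category_id=4 -> matches Furniture
  - product 7 (Keyboard): category_id=NULL, no match -> kept with NULL
  - product 8 (Laptop): category_id=2 -> matches Supplies
All 8 rows appear; 2 have NULL category.

SQL:
SELECT a.name, b.name AS category
FROM products a
LEFT JOIN categories b ON a.category_id = b.id

Result:
name     | category 
---------+----------
Pen      | Supplies 
Desk     | Outdoor  
Charger  | NULL     
Monitor  | Toys     
Lamp     | Outdoor  
Speaker  | Furniture
Keyboard | NULL     
Laptop   | Supplies 


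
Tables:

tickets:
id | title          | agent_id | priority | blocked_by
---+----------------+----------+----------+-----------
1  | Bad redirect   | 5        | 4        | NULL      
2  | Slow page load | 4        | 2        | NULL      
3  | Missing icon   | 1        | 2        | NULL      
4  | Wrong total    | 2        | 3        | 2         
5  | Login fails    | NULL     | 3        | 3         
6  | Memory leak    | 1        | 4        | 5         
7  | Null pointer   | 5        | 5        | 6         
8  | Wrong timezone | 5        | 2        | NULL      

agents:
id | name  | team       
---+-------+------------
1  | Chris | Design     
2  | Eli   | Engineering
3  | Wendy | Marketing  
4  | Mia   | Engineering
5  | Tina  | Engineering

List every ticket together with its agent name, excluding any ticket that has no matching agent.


INNER JOIN keeps only tickets rows whose agent_id matches an id in agents. Walk through each ticket:
  - ticket 1 (Bad redirect): agent_id=5 -> matches Tina
  - ticket 2 (Slow page load): agent_id=4 -> matches Mia
  - ticket 3 (Missing icon): agent_id=1 -> matches Chris
  - ticket 4 (Wrong total): agent_id=2 -> matches Eli
  - ticket 5 (Login fails): agent_id=NULL, no match -> dropped
  - ticket 6 (Memory leak): agent_id=1 -> matches Chris
  - ticket 7 (Null pointer): agent_id=5 -> matches Tina
  - ticket 8 (Wrong timezone): agent_id=5 -> matches Tina
So 1 of 8 rows is dropped.

SQL:
SELECT a.title, b.name AS agent
FROM tickets a
INNER JOIN agents b ON a.agent_id = b.id

Result:
title          | agent
---------------+------
Bad redirect   | Tina 
Slow page load | Mia  
Missing icon   | Chris
Wrong total    | Eli  
Memory leak    | Chris
Null pointer   | Tina 
Wrong timezone | Tina 


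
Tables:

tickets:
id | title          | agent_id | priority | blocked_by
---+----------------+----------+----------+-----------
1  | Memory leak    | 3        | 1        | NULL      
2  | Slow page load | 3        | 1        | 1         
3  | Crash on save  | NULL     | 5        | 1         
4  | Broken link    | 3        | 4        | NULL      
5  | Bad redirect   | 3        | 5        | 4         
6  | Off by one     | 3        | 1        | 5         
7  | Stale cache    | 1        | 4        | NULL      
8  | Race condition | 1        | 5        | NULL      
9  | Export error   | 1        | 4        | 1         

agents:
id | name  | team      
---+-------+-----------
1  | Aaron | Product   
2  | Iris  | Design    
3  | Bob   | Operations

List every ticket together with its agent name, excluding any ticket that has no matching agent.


INNER JOIN keeps only tickets rows whose agent_id matches an id in agents. Walk through each ticket:
  - ticket 1 (Memory leak): agent_id=3 -> matches Bob
  - ticket 2 (Slow page load): agent_id=3 -> matches Bob
  - ticket 3 (Crash on save): agent_id=NULL, no match -> dropped
  - ticket 4 (Broken link): agent_id=3 -> matches Bob
  - ticket 5 (Bad redirect): agent_id=3 -> matches Bob
  - ticket 6 (Off by one): agent_id=3 -> matches Bob
  - ticket 7 (Stale cache): agent_id=1 -> matches Aaron
  - ticket 8 (Race condition): agent_id=1 -> matches Aaron
  - ticket 9 (Export error): agent_id=1 -> matches Aaron
So 1 of 9 rows is dropped.

SQL:
SELECT a.title, b.name AS agent
FROM tickets a
INNER JOIN agents b ON a.agent_id = b.id

Result:
title          | agent
---------------+------
Memory leak    | Bob  
Slow page load | Bob  
Broken link    | Bob  
Bad redirect   | Bob  
Off by one     | Bob  
Stale cache    | Aaron
Race condition | Aaron
Export error   | Aaron
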